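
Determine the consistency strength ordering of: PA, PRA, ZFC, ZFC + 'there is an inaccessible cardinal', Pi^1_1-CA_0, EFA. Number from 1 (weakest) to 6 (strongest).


Ordering by consistency strength:
1. EFA
2. PRA
3. PA
4. Pi^1_1-CA_0
5. ZFC
6. ZFC + 'there is an inaccessible cardinal'


PA=3, PRA=2, ZFC=5, ZFC + 'there is an inaccessible cardinal'=6, Pi^1_1-CA_0=4, EFA=1


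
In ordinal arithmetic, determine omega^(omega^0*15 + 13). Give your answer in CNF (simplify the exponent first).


omega^(omega^0*15 + 13):
omega^0 = 1, so the exponent is 15 + 13 = 28 (finite ordinal addition).
Result = omega^28, already a single CNF term.

omega^28


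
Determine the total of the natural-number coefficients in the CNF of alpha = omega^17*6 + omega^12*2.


CNF: omega^17*6 + omega^12*2
Coefficients: 6 + 2 = 8

8


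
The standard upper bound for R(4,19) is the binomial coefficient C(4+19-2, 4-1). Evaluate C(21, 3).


R(4,19) <= C(4+19-2, 4-1) = C(21, 3)
C(21, 3) = 21! / (3! * 18!)
= 1330

1330


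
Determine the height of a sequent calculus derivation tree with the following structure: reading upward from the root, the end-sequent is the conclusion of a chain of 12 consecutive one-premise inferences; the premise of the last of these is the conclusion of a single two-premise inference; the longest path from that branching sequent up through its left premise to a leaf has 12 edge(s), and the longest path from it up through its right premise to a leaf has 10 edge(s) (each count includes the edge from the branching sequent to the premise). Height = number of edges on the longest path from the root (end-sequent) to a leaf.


Longest path through the left premise: 12 edges (measured from the branching sequent)
Longest path through the right premise: 10 edges
Height of the subtree rooted at the branching sequent: max(12, 10) = 12
The branching sequent sits 12 edges above the root (the chain of one-premise inferences), so height = 12 + 12 = 24

24


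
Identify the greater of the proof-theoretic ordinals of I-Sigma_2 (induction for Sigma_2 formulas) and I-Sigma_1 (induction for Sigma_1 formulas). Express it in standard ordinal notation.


Proof-theoretic ordinal of I-Sigma_2 (induction for Sigma_2 formulas): omega^(omega^omega)
Proof-theoretic ordinal of I-Sigma_1 (induction for Sigma_1 formulas): omega^omega
Comparing: omega^omega < omega^(omega^omega).
The larger ordinal is omega^(omega^omega) (from I-Sigma_2 (induction for Sigma_2 formulas)).

omega^(omega^omega)


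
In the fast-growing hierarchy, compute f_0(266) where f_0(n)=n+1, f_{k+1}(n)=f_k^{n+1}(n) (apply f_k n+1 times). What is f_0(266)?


f_0(266) = 266 + 1 = 267

267


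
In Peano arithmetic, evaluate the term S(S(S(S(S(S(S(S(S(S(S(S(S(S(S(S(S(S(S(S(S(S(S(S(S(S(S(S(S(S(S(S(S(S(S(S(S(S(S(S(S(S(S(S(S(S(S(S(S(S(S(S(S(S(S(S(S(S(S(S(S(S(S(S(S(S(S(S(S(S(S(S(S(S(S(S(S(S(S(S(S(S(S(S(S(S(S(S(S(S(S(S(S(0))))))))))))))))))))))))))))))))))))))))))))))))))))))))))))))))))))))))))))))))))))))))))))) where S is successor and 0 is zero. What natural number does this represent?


Counting successors applied to 0:
93 applications of S to 0 = 93

93


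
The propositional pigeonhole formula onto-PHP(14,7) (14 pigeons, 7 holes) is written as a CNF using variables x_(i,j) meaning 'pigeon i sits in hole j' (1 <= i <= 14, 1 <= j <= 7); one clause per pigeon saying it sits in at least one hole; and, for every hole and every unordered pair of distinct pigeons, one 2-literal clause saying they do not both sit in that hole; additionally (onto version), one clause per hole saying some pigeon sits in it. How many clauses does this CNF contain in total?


onto-PHP(14,7): 14 pigeons, 7 holes, 14*7 = 98 variables.
- pigeon clauses: one per pigeon -> 14 clauses
- hole clauses: 7 holes * C(14,2) = 7 * 91 -> 637 clauses
- onto clauses: one per hole -> 7 clauses
Total clauses = 14 + 637 + 7 = 658

658


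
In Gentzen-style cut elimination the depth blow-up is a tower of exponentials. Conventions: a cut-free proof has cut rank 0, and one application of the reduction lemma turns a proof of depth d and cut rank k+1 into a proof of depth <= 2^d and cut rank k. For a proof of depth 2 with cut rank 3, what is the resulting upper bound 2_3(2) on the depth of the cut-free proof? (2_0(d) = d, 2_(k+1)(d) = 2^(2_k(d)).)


Each rank reduction sends depth d to at most 2^d; cut rank r needs r reductions.
2_0(2) = 2
2_1(2) = 2^2 = 4
2_2(2) = 2^4 = 16
2_3(2) = 2^16 = 65536
Cut-free depth bound = 65536

65536


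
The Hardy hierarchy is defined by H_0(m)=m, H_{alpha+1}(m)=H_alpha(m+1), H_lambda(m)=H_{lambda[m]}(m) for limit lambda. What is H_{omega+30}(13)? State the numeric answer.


H_{omega+30}(13):
Unwind the 30 successor steps: H_{omega+30}(13) = H_omega(13+30) = H_omega(43).
H_omega(m) = H_m(m) = m + m = 2m.
Result = 2 * 43 = 86

86


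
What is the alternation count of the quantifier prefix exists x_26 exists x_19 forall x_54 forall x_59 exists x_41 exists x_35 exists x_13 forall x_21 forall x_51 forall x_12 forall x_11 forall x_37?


Walk the prefix and count type changes:
  position 1: exists -> exists
  position 2: exists -> forall <-- alternation
  position 3: forall -> forall
  position 4: forall -> exists <-- alternation
  position 5: exists -> exists
  position 6: exists -> exists
  position 7: exists -> forall <-- alternation
  position 8: forall -> forall
  position 9: forall -> forall
  position 10: forall -> forall
  position 11: forall -> forall
Total alternations = 3

3


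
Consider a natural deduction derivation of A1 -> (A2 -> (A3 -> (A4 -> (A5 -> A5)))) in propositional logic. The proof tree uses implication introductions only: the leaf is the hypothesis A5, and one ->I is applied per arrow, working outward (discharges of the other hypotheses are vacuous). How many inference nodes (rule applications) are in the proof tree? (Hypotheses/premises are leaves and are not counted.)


The formula has 5 arrows (->); its innermost consequent A5 is one of the antecedents,
so the proof starts from the hypothesis leaf A5 (not a rule application) and closes one arrow per ->I.
Building A1 -> (A2 -> (A3 -> (A4 -> (A5 -> A5)))) therefore takes 5 nested implication introductions.
Total inference nodes = 5

5


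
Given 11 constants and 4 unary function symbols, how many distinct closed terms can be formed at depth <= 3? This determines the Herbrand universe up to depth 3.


Herbrand terms by depth:
Depth 0: 11 constants
Depth 1: 44 new terms (running total: 55)
Depth 2: 176 new terms (running total: 231)
Depth 3: 704 new terms (running total: 935)
Total distinct ground terms = 935

935


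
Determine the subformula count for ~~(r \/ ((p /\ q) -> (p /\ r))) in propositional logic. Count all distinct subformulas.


Formula: ~~(r \/ ((p /\ q) -> (p /\ r)))
Subformulas found:
  1. q
  2. r
  3. p
  4. (p /\ r)
  5. (p /\ q)
  6. ((p /\ q) -> (p /\ r))
  7. (r \/ ((p /\ q) -> (p /\ r)))
  8. ~(r \/ ((p /\ q) -> (p /\ r)))
  9. ~~(r \/ ((p /\ q) -> (p /\ r)))
Total distinct subformulas = 9

9


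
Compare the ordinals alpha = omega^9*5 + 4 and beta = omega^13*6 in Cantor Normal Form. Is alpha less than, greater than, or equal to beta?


Compare term by term from highest exponent:
alpha = omega^9*5 + 4
beta = omega^13*6
Term 1: alpha has omega^9*5, beta has omega^13*6
Term 2: alpha has omega^0*4, beta has omega^0*0
Result: alpha < beta

alpha < beta


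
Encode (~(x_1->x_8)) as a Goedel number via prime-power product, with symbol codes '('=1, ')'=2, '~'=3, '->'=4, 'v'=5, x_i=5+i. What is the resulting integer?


Formula: (~(x_1->x_8))
Symbol codes: [1, 3, 1, 6, 4, 13, 2, 2]
Primes: [2, 3, 5, 7, 11, 13, 17, 19]
p_1^1 = 2^1 = 2
p_2^3 = 3^3 = 27
p_3^1 = 5^1 = 5
p_4^6 = 7^6 = 117649
p_5^4 = 11^4 = 14641
p_6^13 = 13^13 = 302875106592253
p_7^2 = 17^2 = 289
p_8^2 = 19^2 = 361
Product = 14695736947405393312855187675910

14695736947405393312855187675910


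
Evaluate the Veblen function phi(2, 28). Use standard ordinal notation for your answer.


phi(2, 28):
phi(2, beta) = zeta_beta (the beta-th zeta number, fixed point of epsilon).
phi(2, 28) = zeta_28

zeta_28


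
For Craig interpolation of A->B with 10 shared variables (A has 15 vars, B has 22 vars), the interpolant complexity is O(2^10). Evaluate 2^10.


Shared atoms = 10
Craig interpolant size bound = 2^10
= 1024

1024


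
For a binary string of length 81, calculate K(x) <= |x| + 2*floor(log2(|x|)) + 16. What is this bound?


floor(log2(81)) = 6
2 * 6 = 12
K(x) <= 81 + 12 + 16 = 109

109


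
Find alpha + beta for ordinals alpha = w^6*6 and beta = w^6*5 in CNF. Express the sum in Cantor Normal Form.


Ordinal addition w^6*6 + w^6*5:
Both terms have the same exponent 6.
w^e*c + w^e*d = w^e*(c+d).
Result = w^6*(6+5) = w^6*11

w^6*11


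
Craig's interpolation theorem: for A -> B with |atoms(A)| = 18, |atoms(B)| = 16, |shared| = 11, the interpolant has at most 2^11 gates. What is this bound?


Shared atoms = 11
Craig interpolant size bound = 2^11
= 2048

2048


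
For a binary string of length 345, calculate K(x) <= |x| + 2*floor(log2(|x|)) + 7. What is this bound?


floor(log2(345)) = 8
2 * 8 = 16
K(x) <= 345 + 16 + 7 = 368

368


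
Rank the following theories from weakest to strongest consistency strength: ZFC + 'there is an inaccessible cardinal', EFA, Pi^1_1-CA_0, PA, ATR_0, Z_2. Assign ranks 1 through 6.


Ordering by consistency strength:
1. EFA
2. PA
3. ATR_0
4. Pi^1_1-CA_0
5. Z_2
6. ZFC + 'there is an inaccessible cardinal'


ZFC + 'there is an inaccessible cardinal'=6, EFA=1, Pi^1_1-CA_0=4, PA=2, ATR_0=3, Z_2=5


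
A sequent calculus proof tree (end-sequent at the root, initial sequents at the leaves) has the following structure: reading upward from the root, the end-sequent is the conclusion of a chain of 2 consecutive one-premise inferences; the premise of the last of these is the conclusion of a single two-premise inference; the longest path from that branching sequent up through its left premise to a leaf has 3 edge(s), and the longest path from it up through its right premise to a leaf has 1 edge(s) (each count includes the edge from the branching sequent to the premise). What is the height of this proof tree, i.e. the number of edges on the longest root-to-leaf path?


Longest path through the left premise: 3 edges (measured from the branching sequent)
Longest path through the right premise: 1 edges
Height of the subtree rooted at the branching sequent: max(3, 1) = 3
The branching sequent sits 2 edges above the root (the chain of one-premise inferences), so height = 3 + 2 = 5

5


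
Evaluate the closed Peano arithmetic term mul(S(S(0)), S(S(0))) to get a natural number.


mul(S^2(0), S^2(0)):
S^2(0) = 2
S^2(0) = 2
2 * 2 = 4

4


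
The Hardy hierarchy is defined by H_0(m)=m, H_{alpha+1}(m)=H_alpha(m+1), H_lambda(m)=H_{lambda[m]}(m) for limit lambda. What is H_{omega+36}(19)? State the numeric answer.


H_{omega+36}(19):
Unwind the 36 successor steps: H_{omega+36}(19) = H_omega(19+36) = H_omega(55).
H_omega(m) = H_m(m) = m + m = 2m.
Result = 2 * 55 = 110

110


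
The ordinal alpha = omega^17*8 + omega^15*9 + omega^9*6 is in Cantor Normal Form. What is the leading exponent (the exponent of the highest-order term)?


CNF: omega^17*8 + omega^15*9 + omega^9*6
The leading term is omega^17*8, which has exponent 17.

17


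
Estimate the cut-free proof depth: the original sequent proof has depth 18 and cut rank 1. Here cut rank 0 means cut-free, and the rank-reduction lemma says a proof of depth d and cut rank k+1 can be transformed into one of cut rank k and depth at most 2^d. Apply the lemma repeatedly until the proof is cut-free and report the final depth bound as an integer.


Each rank reduction sends depth d to at most 2^d; cut rank r needs r reductions.
2_0(18) = 18
2_1(18) = 2^18 = 262144
Cut-free depth bound = 262144

262144


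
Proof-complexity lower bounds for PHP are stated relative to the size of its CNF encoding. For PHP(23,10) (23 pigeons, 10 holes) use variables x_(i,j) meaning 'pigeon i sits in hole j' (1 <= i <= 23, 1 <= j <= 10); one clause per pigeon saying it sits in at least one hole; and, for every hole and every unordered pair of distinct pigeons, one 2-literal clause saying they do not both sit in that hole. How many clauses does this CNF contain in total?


PHP(23,10): 23 pigeons, 10 holes, 23*10 = 230 variables.
- pigeon clauses: one per pigeon -> 23 clauses
- hole clauses: 10 holes * C(23,2) = 10 * 253 -> 2530 clauses
Total clauses = 23 + 2530 = 2553

2553


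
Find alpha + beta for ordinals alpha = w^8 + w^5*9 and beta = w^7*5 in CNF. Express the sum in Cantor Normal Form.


Ordinal addition (w^8 + w^5*9) + w^7*5:
alpha's leading term has exponent 8 > beta's exponent 7, so it survives.
alpha's tail term has exponent 5 < beta's exponent 7, so it is absorbed by beta.
In ordinal addition, any term followed by a strictly larger-exponent term is absorbed.
Result = w^8 + w^7*5

w^8 + w^7*5


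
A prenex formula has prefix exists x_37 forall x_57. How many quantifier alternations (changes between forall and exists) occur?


Walk the prefix and count type changes:
  position 1: exists -> forall <-- alternation
Total alternations = 1

1


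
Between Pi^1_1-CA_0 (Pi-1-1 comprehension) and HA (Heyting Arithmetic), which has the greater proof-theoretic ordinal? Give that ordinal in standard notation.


Proof-theoretic ordinal of Pi^1_1-CA_0 (Pi-1-1 comprehension): psi_0(Omega_omega)
Proof-theoretic ordinal of HA (Heyting Arithmetic): epsilon_0
Comparing: epsilon_0 < psi_0(Omega_omega).
The larger ordinal is psi_0(Omega_omega) (from Pi^1_1-CA_0 (Pi-1-1 comprehension)).

psi_0(Omega_omega)


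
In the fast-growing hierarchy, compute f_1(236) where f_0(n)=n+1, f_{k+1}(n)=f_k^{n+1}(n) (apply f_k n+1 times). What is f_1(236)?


f_1(236) = f_0^237(236)
f_0 adds 1 each time, applied 237 times.
f_1(236) = 236 + 237 = 473

473


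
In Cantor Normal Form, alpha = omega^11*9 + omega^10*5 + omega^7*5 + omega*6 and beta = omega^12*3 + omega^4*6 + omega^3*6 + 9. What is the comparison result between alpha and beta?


Compare term by term from highest exponent:
alpha = omega^11*9 + omega^10*5 + omega^7*5 + omega*6
beta = omega^12*3 + omega^4*6 + omega^3*6 + 9
Term 1: alpha has omega^11*9, beta has omega^12*3
Term 2: alpha has omega^10*5, beta has omega^4*6
Term 3: alpha has omega^7*5, beta has omega^3*6
Term 4: alpha has omega^1*6, beta has omega^0*9
Result: alpha < beta

alpha < beta


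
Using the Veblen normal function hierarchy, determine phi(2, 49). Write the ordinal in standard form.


phi(2, 49):
phi(2, beta) = zeta_beta (the beta-th zeta number, fixed point of epsilon).
phi(2, 49) = zeta_49

zeta_49


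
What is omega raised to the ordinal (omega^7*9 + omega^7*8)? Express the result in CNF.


omega^(omega^7*9 + omega^7*8):
Both terms of the exponent have the same exponent 7, so they merge: omega^7*9 + omega^7*8 = omega^7*(9+8) = omega^7*17.
omega raised to a CNF ordinal is a single CNF term: Result = omega^(omega^7*17)

omega^(omega^7*17)


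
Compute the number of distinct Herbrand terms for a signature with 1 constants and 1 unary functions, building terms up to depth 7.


Herbrand terms by depth:
Depth 0: 1 constants
Depth 1: 1 new terms (running total: 2)
Depth 2: 1 new terms (running total: 3)
Depth 3: 1 new terms (running total: 4)
Depth 4: 1 new terms (running total: 5)
Depth 5: 1 new terms (running total: 6)
Depth 6: 1 new terms (running total: 7)
Depth 7: 1 new terms (running total: 8)
Total distinct ground terms = 8

8


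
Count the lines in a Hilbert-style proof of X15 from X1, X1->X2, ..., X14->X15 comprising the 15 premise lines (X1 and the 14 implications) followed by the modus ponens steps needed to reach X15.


We have 15 premise lines: X1 and 14 implications.
Each implication is detached once by MP, giving 14 MP lines.
15 premise lines + 14 MP lines = 29 total lines.

29


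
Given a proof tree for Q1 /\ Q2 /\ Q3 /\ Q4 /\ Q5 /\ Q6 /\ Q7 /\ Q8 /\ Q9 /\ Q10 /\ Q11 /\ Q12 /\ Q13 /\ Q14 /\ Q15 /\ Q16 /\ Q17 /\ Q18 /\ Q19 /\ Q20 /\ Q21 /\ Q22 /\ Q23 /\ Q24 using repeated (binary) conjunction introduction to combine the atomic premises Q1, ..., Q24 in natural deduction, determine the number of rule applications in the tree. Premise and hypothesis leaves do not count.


The target conjunction has 24 conjuncts, i.e. 23 binary /\ connectives.
Each conjunction-intro joins two pieces, so 24 atoms require 24-1 = 23 applications.
Total inference nodes = 23

23


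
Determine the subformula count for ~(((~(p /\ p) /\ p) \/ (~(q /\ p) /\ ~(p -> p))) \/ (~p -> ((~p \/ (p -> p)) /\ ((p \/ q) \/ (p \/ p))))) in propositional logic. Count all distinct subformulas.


Formula: ~(((~(p /\ p) /\ p) \/ (~(q /\ p) /\ ~(p -> p))) \/ (~p -> ((~p \/ (p -> p)) /\ ((p \/ q) \/ (p \/ p)))))
Subformulas found:
  1. q
  2. p
  3. ~p
  4. (p \/ p)
  5. (q /\ p)
  6. (p -> p)
  7. (p \/ q)
  8. (p /\ p)
  9. ~(p /\ p)
  10. ~(p -> p)
  11. ~(q /\ p)
  12. (~(p /\ p) /\ p)
  13. (~p \/ (p -> p))
  14. ((p \/ q) \/ (p \/ p))
  15. (~(q /\ p) /\ ~(p -> p))
  16. ((~p \/ (p -> p)) /\ ((p \/ q) \/ (p \/ p)))
  17. ((~(p /\ p) /\ p) \/ (~(q /\ p) /\ ~(p -> p)))
  18. (~p -> ((~p \/ (p -> p)) /\ ((p \/ q) \/ (p \/ p))))
  19. (((~(p /\ p) /\ p) \/ (~(q /\ p) /\ ~(p -> p))) \/ (~p -> ((~p \/ (p -> p)) /\ ((p \/ q) \/ (p \/ p)))))
  20. ~(((~(p /\ p) /\ p) \/ (~(q /\ p) /\ ~(p -> p))) \/ (~p -> ((~p \/ (p -> p)) /\ ((p \/ q) \/ (p \/ p)))))
Total distinct subformulas = 20

20


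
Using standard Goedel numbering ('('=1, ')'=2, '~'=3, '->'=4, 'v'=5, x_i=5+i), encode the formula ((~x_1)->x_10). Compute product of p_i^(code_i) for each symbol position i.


Formula: ((~x_1)->x_10)
Symbol codes: [1, 1, 3, 6, 2, 4, 15, 2]
Primes: [2, 3, 5, 7, 11, 13, 17, 19]
p_1^1 = 2^1 = 2
p_2^1 = 3^1 = 3
p_3^3 = 5^3 = 125
p_4^6 = 7^6 = 117649
p_5^2 = 11^2 = 121
p_6^4 = 13^4 = 28561
p_7^15 = 17^15 = 2862423051509815793
p_8^2 = 19^2 = 361
Product = 315100654751542238835139869688452750

315100654751542238835139869688452750


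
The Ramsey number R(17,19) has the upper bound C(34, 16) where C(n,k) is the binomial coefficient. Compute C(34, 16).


R(17,19) <= C(17+19-2, 17-1) = C(34, 16)
C(34, 16) = 34! / (16! * 18!)
= 2203961430

2203961430


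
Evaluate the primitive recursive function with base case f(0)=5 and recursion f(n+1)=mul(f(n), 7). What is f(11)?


f(0) = 5
f(1) = mul(f(0), 7) = mul(5, 7) = 35
f(2) = mul(f(1), 7) = mul(35, 7) = 245
f(3) = mul(f(2), 7) = mul(245, 7) = 1715
f(4) = mul(f(3), 7) = mul(1715, 7) = 12005
f(5) = mul(f(4), 7) = mul(12005, 7) = 84035
f(6) = mul(f(5), 7) = mul(84035, 7) = 588245
f(7) = mul(f(6), 7) = mul(588245, 7) = 4117715
f(8) = mul(f(7), 7) = mul(4117715, 7) = 28824005
f(9) = mul(f(8), 7) = mul(28824005, 7) = 201768035
f(10) = mul(f(9), 7) = mul(201768035, 7) = 1412376245
f(11) = mul(f(10), 7) = mul(1412376245, 7) = 9886633715


9886633715


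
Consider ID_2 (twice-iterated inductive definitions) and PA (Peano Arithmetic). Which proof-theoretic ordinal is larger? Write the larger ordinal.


Proof-theoretic ordinal of ID_2 (twice-iterated inductive definitions): psi_0(epsilon_{Omega_2+1})
Proof-theoretic ordinal of PA (Peano Arithmetic): epsilon_0
Comparing: epsilon_0 < psi_0(epsilon_{Omega_2+1}).
The larger ordinal is psi_0(epsilon_{Omega_2+1}) (from ID_2 (twice-iterated inductive definitions)).

psi_0(epsilon_{Omega_2+1})


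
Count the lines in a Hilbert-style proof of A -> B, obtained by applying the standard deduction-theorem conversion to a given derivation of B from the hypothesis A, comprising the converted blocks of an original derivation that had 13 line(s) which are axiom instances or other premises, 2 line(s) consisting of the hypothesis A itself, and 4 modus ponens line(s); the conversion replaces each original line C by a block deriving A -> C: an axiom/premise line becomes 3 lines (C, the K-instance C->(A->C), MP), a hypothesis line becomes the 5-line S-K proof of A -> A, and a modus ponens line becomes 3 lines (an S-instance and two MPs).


Deduction-theorem conversion, block by block:
- 13 axiom/premise lines -> 3 lines each = 39
- 2 hypothesis lines -> 5 lines each (identity proof A->A) = 10
- 4 MP lines -> 3 lines each (S-instance, MP, MP) = 12
Total = 39 + 10 + 12 = 61 lines.

61


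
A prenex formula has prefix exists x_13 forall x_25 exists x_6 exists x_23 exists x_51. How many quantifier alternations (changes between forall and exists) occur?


Walk the prefix and count type changes:
  position 1: exists -> forall <-- alternation
  position 2: forall -> exists <-- alternation
  position 3: exists -> exists
  position 4: exists -> exists
Total alternations = 2

2


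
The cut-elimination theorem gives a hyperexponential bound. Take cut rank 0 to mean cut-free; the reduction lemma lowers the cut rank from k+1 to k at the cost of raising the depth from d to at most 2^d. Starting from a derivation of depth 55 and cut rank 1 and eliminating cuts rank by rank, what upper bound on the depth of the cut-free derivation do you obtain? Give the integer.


Each rank reduction sends depth d to at most 2^d; cut rank r needs r reductions.
2_0(55) = 55
2_1(55) = 2^55 = 36028797018963968
Cut-free depth bound = 36028797018963968

36028797018963968


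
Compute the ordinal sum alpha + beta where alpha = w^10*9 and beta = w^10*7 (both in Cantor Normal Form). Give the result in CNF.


Ordinal addition w^10*9 + w^10*7:
Both terms have the same exponent 10.
w^e*c + w^e*d = w^e*(c+d).
Result = w^10*(9+7) = w^10*16

w^10*16


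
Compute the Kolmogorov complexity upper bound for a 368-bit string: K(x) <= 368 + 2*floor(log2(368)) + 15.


floor(log2(368)) = 8
2 * 8 = 16
K(x) <= 368 + 16 + 15 = 399

399


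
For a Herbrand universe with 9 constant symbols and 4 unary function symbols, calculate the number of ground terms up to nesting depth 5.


Herbrand terms by depth:
Depth 0: 9 constants
Depth 1: 36 new terms (running total: 45)
Depth 2: 144 new terms (running total: 189)
Depth 3: 576 new terms (running total: 765)
Depth 4: 2304 new terms (running total: 3069)
Depth 5: 9216 new terms (running total: 12285)
Total distinct ground terms = 12285

12285


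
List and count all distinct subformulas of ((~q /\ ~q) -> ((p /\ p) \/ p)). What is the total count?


Formula: ((~q /\ ~q) -> ((p /\ p) \/ p))
Subformulas found:
  1. q
  2. p
  3. ~q
  4. (p /\ p)
  5. (~q /\ ~q)
  6. ((p /\ p) \/ p)
  7. ((~q /\ ~q) -> ((p /\ p) \/ p))
Total distinct subformulas = 7

7


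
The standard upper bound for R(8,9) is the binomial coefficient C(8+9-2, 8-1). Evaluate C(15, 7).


R(8,9) <= C(8+9-2, 8-1) = C(15, 7)
C(15, 7) = 15! / (7! * 8!)
= 6435

6435


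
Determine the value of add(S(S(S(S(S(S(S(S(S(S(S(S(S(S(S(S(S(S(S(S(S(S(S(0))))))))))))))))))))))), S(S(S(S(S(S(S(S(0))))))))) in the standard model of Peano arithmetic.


add(S^23(0), S^8(0)):
S^23(0) = 23
S^8(0) = 8
23 + 8 = 31

31


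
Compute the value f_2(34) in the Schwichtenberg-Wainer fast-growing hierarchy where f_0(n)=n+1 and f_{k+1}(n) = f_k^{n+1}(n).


f_2(34) = f_1^35(34)
f_1(m) = 2m + 1.
Iterating: f_1^k(n) = 2^k*(n+1) - 1.
f_2(34) = 2^35*(34+1) - 1 = 34359738368*35 - 1 = 1202590842879

1202590842879


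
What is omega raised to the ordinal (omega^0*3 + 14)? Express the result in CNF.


omega^(omega^0*3 + 14):
omega^0 = 1, so the exponent is 3 + 14 = 17 (finite ordinal addition).
Result = omega^17, already a single CNF term.

omega^17


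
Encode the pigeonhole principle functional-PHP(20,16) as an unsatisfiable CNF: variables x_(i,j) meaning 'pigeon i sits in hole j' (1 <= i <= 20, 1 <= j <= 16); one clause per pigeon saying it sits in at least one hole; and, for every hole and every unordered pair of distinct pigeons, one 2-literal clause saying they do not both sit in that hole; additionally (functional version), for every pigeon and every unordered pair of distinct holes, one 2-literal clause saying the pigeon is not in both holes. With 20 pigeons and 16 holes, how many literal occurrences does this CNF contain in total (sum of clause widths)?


functional-PHP(20,16): 20 pigeons, 16 holes, 20*16 = 320 variables.
- pigeon clauses: one per pigeon -> 20 clauses of width 16 -> 320 literals
- hole clauses: 16 holes * C(20,2) = 16 * 190 -> 3040 clauses of width 2 -> 6080 literals
- functional clauses: 20 pigeons * C(16,2) = 20 * 120 -> 2400 clauses of width 2 -> 4800 literals
Total literal occurrences = 320 + 6080 + 4800 = 11200

11200


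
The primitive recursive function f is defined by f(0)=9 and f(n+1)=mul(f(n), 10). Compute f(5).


f(0) = 9
f(1) = mul(f(0), 10) = mul(9, 10) = 90
f(2) = mul(f(1), 10) = mul(90, 10) = 900
f(3) = mul(f(2), 10) = mul(900, 10) = 9000
f(4) = mul(f(3), 10) = mul(9000, 10) = 90000
f(5) = mul(f(4), 10) = mul(90000, 10) = 900000


900000


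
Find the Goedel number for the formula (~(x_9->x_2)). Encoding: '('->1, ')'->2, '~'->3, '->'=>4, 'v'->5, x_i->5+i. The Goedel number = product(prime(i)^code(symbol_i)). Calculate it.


Formula: (~(x_9->x_2))
Symbol codes: [1, 3, 1, 14, 4, 7, 2, 2]
Primes: [2, 3, 5, 7, 11, 13, 17, 19]
p_1^1 = 2^1 = 2
p_2^3 = 3^3 = 27
p_3^1 = 5^1 = 5
p_4^14 = 7^14 = 678223072849
p_5^4 = 11^4 = 14641
p_6^7 = 13^7 = 62748517
p_7^2 = 17^2 = 289
p_8^2 = 19^2 = 361
Product = 17551554049505492919927202167990

17551554049505492919927202167990


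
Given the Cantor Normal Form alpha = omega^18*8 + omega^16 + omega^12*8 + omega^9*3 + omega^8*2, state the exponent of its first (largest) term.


CNF: omega^18*8 + omega^16 + omega^12*8 + omega^9*3 + omega^8*2
The leading term is omega^18*8, which has exponent 18.

18


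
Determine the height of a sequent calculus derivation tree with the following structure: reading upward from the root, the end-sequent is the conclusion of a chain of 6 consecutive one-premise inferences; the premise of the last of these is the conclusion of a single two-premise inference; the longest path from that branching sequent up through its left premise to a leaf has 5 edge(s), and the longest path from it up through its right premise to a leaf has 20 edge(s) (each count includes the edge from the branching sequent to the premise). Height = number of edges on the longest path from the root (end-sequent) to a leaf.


Longest path through the left premise: 5 edges (measured from the branching sequent)
Longest path through the right premise: 20 edges
Height of the subtree rooted at the branching sequent: max(5, 20) = 20
The branching sequent sits 6 edges above the root (the chain of one-premise inferences), so height = 20 + 6 = 26

26


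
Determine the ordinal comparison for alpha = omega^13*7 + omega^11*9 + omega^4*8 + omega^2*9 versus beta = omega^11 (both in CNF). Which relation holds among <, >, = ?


Compare term by term from highest exponent:
alpha = omega^13*7 + omega^11*9 + omega^4*8 + omega^2*9
beta = omega^11
Term 1: alpha has omega^13*7, beta has omega^11*1
Term 2: alpha has omega^11*9, beta has omega^0*0
Term 3: alpha has omega^4*8, beta has omega^0*0
Term 4: alpha has omega^2*9, beta has omega^0*0
Result: alpha > beta

alpha > beta


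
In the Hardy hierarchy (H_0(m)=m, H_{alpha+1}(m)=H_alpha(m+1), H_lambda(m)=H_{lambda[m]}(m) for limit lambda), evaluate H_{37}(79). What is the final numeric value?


H_37(79):
For finite ordinals k, H_k(n) = n + k (each successor step adds 1).
H_37(79) = 79 + 37 = 116

116


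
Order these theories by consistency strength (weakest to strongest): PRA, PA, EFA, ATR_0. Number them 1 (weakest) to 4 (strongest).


Ordering by consistency strength:
1. EFA
2. PRA
3. PA
4. ATR_0


PRA=2, PA=3, EFA=1, ATR_0=4


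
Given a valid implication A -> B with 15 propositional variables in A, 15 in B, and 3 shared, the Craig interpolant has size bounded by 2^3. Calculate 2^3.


Shared atoms = 3
Craig interpolant size bound = 2^3
= 8

8


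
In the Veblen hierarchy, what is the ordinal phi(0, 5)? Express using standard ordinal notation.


phi(0, 5):
phi(0, beta) = omega^beta by definition.
phi(0, 5) = omega^5

omega^5


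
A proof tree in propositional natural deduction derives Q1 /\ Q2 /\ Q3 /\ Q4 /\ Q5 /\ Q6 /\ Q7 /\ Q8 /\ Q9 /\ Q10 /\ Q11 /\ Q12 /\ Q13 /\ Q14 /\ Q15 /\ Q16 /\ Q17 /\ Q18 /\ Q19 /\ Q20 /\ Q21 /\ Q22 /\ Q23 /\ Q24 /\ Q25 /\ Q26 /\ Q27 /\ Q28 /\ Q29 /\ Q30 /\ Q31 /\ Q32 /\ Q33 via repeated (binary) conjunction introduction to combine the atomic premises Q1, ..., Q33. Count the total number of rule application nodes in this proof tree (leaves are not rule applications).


The target conjunction has 33 conjuncts, i.e. 32 binary /\ connectives.
Each conjunction-intro joins two pieces, so 33 atoms require 33-1 = 32 applications.
Total inference nodes = 32

32


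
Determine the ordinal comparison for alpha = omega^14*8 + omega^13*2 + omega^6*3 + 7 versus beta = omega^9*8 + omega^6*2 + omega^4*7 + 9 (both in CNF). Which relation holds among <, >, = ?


Compare term by term from highest exponent:
alpha = omega^14*8 + omega^13*2 + omega^6*3 + 7
beta = omega^9*8 + omega^6*2 + omega^4*7 + 9
Term 1: alpha has omega^14*8, beta has omega^9*8
Term 2: alpha has omega^13*2, beta has omega^6*2
Term 3: alpha has omega^6*3, beta has omega^4*7
Term 4: alpha has omega^0*7, beta has omega^0*9
Result: alpha > beta

alpha > beta


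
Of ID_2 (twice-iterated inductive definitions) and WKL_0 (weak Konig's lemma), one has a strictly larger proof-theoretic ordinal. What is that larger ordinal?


Proof-theoretic ordinal of ID_2 (twice-iterated inductive definitions): psi_0(epsilon_{Omega_2+1})
Proof-theoretic ordinal of WKL_0 (weak Konig's lemma): omega^omega
Comparing: omega^omega < psi_0(epsilon_{Omega_2+1}).
The larger ordinal is psi_0(epsilon_{Omega_2+1}) (from ID_2 (twice-iterated inductive definitions)).

psi_0(epsilon_{Omega_2+1})


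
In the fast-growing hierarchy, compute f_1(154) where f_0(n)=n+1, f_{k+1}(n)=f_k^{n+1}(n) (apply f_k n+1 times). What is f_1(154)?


f_1(154) = f_0^155(154)
f_0 adds 1 each time, applied 155 times.
f_1(154) = 154 + 155 = 309

309


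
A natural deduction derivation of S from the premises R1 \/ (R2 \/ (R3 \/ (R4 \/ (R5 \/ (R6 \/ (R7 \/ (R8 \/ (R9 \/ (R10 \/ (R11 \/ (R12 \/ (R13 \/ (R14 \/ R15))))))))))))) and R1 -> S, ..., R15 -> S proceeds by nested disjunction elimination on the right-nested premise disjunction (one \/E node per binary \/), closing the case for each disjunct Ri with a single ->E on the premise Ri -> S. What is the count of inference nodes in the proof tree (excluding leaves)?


The premise R1 \/ (R2 \/ (R3 \/ (R4 \/ (R5 \/ (R6 \/ (R7 \/ (R8 \/ (R9 \/ (R10 \/ (R11 \/ (R12 \/ (R13 \/ (R14 \/ R15))))))))))))) contains 15 disjuncts, hence 14 binary \/ connectives.
- Each binary \/ is eliminated once: 14 \/E nodes.
- Each of the 15 cases Ri derives S by one ->E with Ri -> S: 15 ->E nodes.
Total = 14 + 15 = 29

29


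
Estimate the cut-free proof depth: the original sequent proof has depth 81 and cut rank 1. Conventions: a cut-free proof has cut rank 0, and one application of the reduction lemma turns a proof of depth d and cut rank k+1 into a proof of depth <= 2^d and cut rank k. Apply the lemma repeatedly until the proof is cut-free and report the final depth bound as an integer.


Each rank reduction sends depth d to at most 2^d; cut rank r needs r reductions.
2_0(81) = 81
2_1(81) = 2^81 = 2417851639229258349412352
Cut-free depth bound = 2417851639229258349412352

2417851639229258349412352


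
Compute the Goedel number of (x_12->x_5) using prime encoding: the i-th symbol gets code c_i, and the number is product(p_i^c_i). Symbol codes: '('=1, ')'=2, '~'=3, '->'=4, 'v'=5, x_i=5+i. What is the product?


Formula: (x_12->x_5)
Symbol codes: [1, 17, 4, 10, 2]
Primes: [2, 3, 5, 7, 11]
p_1^1 = 2^1 = 2
p_2^17 = 3^17 = 129140163
p_3^4 = 5^4 = 625
p_4^10 = 7^10 = 282475249
p_5^2 = 11^2 = 121
Product = 5517433579522995033750

5517433579522995033750


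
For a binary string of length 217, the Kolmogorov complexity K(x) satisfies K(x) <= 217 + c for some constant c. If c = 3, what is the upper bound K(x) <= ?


K(x) <= |x| + c = 217 + 3 = 220

220


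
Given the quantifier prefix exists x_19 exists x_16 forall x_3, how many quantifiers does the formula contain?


Quantifier prefix has 3 quantifier symbols.
Quantifier depth = 3

3


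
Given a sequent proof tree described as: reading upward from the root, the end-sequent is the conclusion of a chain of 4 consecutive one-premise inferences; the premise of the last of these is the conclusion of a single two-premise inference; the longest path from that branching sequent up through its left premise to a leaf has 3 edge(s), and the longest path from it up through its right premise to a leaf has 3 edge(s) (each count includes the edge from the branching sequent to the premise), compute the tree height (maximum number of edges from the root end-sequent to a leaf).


Longest path through the left premise: 3 edges (measured from the branching sequent)
Longest path through the right premise: 3 edges
Height of the subtree rooted at the branching sequent: max(3, 3) = 3
The branching sequent sits 4 edges above the root (the chain of one-premise inferences), so height = 3 + 4 = 7

7


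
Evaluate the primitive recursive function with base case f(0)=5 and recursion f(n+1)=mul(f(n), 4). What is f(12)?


f(0) = 5
f(1) = mul(f(0), 4) = mul(5, 4) = 20
f(2) = mul(f(1), 4) = mul(20, 4) = 80
f(3) = mul(f(2), 4) = mul(80, 4) = 320
f(4) = mul(f(3), 4) = mul(320, 4) = 1280
f(5) = mul(f(4), 4) = mul(1280, 4) = 5120
f(6) = mul(f(5), 4) = mul(5120, 4) = 20480
f(7) = mul(f(6), 4) = mul(20480, 4) = 81920
f(8) = mul(f(7), 4) = mul(81920, 4) = 327680
f(9) = mul(f(8), 4) = mul(327680, 4) = 1310720
f(10) = mul(f(9), 4) = mul(1310720, 4) = 5242880
f(11) = mul(f(10), 4) = mul(5242880, 4) = 20971520
f(12) = mul(f(11), 4) = mul(20971520, 4) = 83886080


83886080


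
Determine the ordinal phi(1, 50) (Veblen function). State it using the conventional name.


phi(1, 50):
phi(1, beta) = epsilon_beta (the beta-th epsilon number).
phi(1, 50) = epsilon_50

epsilon_50


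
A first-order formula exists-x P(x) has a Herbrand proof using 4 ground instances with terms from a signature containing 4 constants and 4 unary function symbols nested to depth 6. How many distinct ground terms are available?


Herbrand terms by depth:
Depth 0: 4 constants
Depth 1: 16 new terms (running total: 20)
Depth 2: 64 new terms (running total: 84)
Depth 3: 256 new terms (running total: 340)
Depth 4: 1024 new terms (running total: 1364)
Depth 5: 4096 new terms (running total: 5460)
Depth 6: 16384 new terms (running total: 21844)
Total distinct ground terms = 21844

21844


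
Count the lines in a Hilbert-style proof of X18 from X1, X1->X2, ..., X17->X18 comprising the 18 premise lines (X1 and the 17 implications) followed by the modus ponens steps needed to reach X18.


We have 18 premise lines: X1 and 17 implications.
Each implication is detached once by MP, giving 17 MP lines.
18 premise lines + 17 MP lines = 35 total lines.

35


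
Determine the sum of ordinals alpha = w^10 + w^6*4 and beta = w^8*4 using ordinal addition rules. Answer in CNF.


Ordinal addition (w^10 + w^6*4) + w^8*4:
alpha's leading term has exponent 10 > beta's exponent 8, so it survives.
alpha's tail term has exponent 6 < beta's exponent 8, so it is absorbed by beta.
In ordinal addition, any term followed by a strictly larger-exponent term is absorbed.
Result = w^10 + w^8*4

w^10 + w^8*4


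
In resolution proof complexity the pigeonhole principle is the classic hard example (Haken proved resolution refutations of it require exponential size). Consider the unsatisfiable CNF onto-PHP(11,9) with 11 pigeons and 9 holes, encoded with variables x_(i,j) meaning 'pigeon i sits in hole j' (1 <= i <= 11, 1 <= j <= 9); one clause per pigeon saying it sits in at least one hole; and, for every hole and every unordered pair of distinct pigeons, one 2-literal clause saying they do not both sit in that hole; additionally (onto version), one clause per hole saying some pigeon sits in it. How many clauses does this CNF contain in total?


onto-PHP(11,9): 11 pigeons, 9 holes, 11*9 = 99 variables.
- pigeon clauses: one per pigeon -> 11 clauses
- hole clauses: 9 holes * C(11,2) = 9 * 55 -> 495 clauses
- onto clauses: one per hole -> 9 clauses
Total clauses = 11 + 495 + 9 = 515

515


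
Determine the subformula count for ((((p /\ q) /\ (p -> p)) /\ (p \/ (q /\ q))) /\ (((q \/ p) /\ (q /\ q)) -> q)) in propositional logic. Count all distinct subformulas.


Formula: ((((p /\ q) /\ (p -> p)) /\ (p \/ (q /\ q))) /\ (((q \/ p) /\ (q /\ q)) -> q))
Subformulas found:
  1. q
  2. p
  3. (q \/ p)
  4. (p -> p)
  5. (p /\ q)
  6. (q /\ q)
  7. (p \/ (q /\ q))
  8. ((p /\ q) /\ (p -> p))
  9. ((q \/ p) /\ (q /\ q))
  10. (((q \/ p) /\ (q /\ q)) -> q)
  11. (((p /\ q) /\ (p -> p)) /\ (p \/ (q /\ q)))
  12. ((((p /\ q) /\ (p -> p)) /\ (p \/ (q /\ q))) /\ (((q \/ p) /\ (q /\ q)) -> q))
Total distinct subformulas = 12

12


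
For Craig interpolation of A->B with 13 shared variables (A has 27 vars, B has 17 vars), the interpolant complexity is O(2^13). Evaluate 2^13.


Shared atoms = 13
Craig interpolant size bound = 2^13
= 8192

8192


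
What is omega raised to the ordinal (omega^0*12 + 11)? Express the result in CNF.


omega^(omega^0*12 + 11):
omega^0 = 1, so the exponent is 12 + 11 = 23 (finite ordinal addition).
Result = omega^23, already a single CNF term.

omega^23


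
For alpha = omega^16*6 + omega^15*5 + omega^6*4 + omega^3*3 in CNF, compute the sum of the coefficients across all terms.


CNF: omega^16*6 + omega^15*5 + omega^6*4 + omega^3*3
Coefficients: 6 + 5 + 4 + 3 = 18

18


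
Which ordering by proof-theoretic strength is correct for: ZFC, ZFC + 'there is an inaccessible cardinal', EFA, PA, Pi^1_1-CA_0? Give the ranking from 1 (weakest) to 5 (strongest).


Ordering by consistency strength:
1. EFA
2. PA
3. Pi^1_1-CA_0
4. ZFC
5. ZFC + 'there is an inaccessible cardinal'


ZFC=4, ZFC + 'there is an inaccessible cardinal'=5, EFA=1, PA=2, Pi^1_1-CA_0=3


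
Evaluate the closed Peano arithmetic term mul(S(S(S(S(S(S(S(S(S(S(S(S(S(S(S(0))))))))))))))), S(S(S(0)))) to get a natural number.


mul(S^15(0), S^3(0)):
S^15(0) = 15
S^3(0) = 3
15 * 3 = 45

45


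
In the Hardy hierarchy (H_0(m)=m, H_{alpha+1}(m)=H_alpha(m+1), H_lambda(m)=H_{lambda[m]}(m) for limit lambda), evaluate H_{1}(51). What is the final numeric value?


H_1(51):
For finite ordinals k, H_k(n) = n + k (each successor step adds 1).
H_1(51) = 51 + 1 = 52

52


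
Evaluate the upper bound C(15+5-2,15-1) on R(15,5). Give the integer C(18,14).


R(15,5) <= C(15+5-2, 15-1) = C(18, 14)
C(18, 14) = 18! / (14! * 4!)
= 3060

3060


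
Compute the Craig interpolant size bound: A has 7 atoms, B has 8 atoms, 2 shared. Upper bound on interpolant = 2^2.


Shared atoms = 2
Craig interpolant size bound = 2^2
= 4

4


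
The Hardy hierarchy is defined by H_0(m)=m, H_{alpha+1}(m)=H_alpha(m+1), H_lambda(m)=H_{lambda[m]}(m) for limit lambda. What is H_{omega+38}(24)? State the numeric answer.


H_{omega+38}(24):
Unwind the 38 successor steps: H_{omega+38}(24) = H_omega(24+38) = H_omega(62).
H_omega(m) = H_m(m) = m + m = 2m.
Result = 2 * 62 = 124

124


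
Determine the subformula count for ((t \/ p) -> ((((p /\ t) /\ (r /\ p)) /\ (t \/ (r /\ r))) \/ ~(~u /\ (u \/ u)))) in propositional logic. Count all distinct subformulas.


Formula: ((t \/ p) -> ((((p /\ t) /\ (r /\ p)) /\ (t \/ (r /\ r))) \/ ~(~u /\ (u \/ u))))
Subformulas found:
  1. r
  2. u
  3. t
  4. p
  5. ~u
  6. (r /\ r)
  7. (r /\ p)
  8. (u \/ u)
  9. (p /\ t)
  10. (t \/ p)
  11. (t \/ (r /\ r))
  12. (~u /\ (u \/ u))
  13. ~(~u /\ (u \/ u))
  14. ((p /\ t) /\ (r /\ p))
  15. (((p /\ t) /\ (r /\ p)) /\ (t \/ (r /\ r)))
  16. ((((p /\ t) /\ (r /\ p)) /\ (t \/ (r /\ r))) \/ ~(~u /\ (u \/ u)))
  17. ((t \/ p) -> ((((p /\ t) /\ (r /\ p)) /\ (t \/ (r /\ r))) \/ ~(~u /\ (u \/ u))))
Total distinct subformulas = 17

17
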